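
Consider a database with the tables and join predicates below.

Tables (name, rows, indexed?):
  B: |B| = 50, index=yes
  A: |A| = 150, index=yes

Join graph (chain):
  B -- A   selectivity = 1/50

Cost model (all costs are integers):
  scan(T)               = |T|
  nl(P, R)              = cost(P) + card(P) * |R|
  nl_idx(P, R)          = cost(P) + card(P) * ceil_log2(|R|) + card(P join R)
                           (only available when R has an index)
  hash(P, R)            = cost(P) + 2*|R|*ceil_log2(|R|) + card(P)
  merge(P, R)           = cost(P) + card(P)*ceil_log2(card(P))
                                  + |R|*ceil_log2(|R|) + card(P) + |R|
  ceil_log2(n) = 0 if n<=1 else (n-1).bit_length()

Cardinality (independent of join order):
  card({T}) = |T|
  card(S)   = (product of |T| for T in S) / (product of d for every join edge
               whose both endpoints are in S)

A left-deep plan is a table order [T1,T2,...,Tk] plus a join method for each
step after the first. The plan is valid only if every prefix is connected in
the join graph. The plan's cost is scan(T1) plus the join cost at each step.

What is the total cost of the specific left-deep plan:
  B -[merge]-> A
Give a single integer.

1750

step 1: scan B: cost=50, card=50
step 2: join A via merge
    card(P join A) = 50*150/(50) = 150
    cost = 50 + 50*6 + 150*8 + 50 + 150 = 1750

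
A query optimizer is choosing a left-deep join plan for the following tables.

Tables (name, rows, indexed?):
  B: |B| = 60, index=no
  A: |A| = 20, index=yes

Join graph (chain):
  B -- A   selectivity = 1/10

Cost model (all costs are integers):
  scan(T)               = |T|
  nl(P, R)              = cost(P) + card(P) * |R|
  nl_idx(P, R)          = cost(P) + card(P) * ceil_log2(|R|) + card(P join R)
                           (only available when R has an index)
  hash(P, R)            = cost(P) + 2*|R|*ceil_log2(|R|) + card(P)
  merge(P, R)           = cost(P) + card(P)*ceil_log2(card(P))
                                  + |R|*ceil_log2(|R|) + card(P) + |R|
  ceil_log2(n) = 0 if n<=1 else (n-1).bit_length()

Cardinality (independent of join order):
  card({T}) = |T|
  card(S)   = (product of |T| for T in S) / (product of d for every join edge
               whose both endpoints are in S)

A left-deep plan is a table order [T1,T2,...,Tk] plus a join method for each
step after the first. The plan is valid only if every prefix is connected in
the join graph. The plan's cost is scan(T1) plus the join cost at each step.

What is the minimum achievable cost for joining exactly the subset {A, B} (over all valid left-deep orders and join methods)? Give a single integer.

320

Selinger DP over subsets of {A,B}:
  {B}: scan cost=60, card=60
  {A}: scan cost=20, card=20
  {AB}: card=120; try (A,hash)→320, (A,nl_idx)→480, (B,merge)→560, (A,merge)→600, (B,hash)→760, (B,nl)→1220 …(+1); best=320 via (A,hash)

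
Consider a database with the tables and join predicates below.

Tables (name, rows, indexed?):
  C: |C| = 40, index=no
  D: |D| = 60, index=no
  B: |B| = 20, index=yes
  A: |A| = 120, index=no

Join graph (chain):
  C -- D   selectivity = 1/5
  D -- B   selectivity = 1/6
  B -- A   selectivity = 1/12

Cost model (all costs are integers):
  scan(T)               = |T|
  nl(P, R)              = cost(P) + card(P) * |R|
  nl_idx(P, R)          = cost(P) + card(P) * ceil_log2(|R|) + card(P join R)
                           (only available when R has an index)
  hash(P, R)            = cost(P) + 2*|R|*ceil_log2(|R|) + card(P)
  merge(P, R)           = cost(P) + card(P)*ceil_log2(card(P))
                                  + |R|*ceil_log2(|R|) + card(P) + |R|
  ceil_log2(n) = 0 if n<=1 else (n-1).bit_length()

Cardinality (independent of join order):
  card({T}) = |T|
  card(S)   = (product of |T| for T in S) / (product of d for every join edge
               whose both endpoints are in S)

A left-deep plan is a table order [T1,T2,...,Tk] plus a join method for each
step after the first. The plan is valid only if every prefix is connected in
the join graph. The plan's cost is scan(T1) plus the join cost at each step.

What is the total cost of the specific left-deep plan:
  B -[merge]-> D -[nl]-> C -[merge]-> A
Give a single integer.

step 1: scan B: cost=20, card=20
step 2: join D via merge
    card(P join D) = 20*60/(6) = 200
    cost = 20 + 20*5 + 60*6 + 20 + 60 = 560
step 3: join C via nl
    card(P join C) = 200*40/(5) = 1600
    cost = 560 + 200*40 = 8560
step 4: join A via merge
    card(P join A) = 1600*120/(12) = 16000
    cost = 8560 + 1600*11 + 120*7 + 1600 + 120 = 28720

28720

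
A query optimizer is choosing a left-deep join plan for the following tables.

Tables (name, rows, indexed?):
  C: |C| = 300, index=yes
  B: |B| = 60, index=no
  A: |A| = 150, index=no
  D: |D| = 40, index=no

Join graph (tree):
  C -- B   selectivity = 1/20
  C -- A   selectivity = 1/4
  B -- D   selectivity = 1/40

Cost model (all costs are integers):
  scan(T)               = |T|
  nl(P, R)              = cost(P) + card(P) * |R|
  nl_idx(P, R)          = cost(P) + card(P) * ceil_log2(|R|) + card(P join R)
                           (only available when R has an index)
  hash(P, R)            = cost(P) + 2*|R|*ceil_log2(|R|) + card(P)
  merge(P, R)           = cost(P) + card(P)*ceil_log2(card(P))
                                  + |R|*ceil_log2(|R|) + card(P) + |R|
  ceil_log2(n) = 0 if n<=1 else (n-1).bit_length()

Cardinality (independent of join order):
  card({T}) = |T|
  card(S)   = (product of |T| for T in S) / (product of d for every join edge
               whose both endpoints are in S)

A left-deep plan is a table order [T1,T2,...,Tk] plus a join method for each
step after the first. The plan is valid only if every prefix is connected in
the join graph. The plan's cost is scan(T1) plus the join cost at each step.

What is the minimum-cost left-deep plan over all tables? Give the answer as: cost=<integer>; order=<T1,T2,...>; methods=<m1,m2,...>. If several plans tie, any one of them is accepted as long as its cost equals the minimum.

Selinger DP (subsets sized 1..n):
  {C}: scan cost=300, card=300
  {B}: scan cost=60, card=60
  {A}: scan cost=150, card=150
  {D}: scan cost=40, card=40
  {BC}: card=900; try (B,hash)→1320, (C,nl_idx)→1500, (C,merge)→3480, (B,merge)→3720, (C,hash)→5520, (C,nl)→18060 …(+1); best=1320 via (B,hash)
  {AC}: card=11250; try (A,hash)→3000, (C,merge)→4500, (A,merge)→4650, (C,hash)→5700, (C,nl_idx)→12750, (C,nl)→45150 …(+1); best=3000 via (A,hash)
  {BD}: card=60; try (D,hash)→600, (B,merge)→740, (D,merge)→760, (B,hash)→800, (B,nl)→2440, (D,nl)→2460; best=600 via (D,hash)
  {ABC}: card=33750; try (A,hash)→4620, (A,merge)→12570, (B,hash)→14970, (A,nl)→136320, (B,merge)→172170, (B,nl)→678000; best=4620 via (A,hash)
  {BCD}: card=900; try (C,nl_idx)→2040, (D,hash)→2700, (C,merge)→4020, (C,hash)→6060, (D,merge)→11500, (C,nl)→18600 …(+1); best=2040 via (C,nl_idx)
  {ABCD}: card=33750; try (A,hash)→5340, (A,merge)→13290, (D,hash)→38850, (A,nl)→137040, (D,merge)→578650, (D,nl)→1354620; best=5340 via (A,hash)

cost=5340; order=B,D,C,A; methods=hash,nl_idx,hash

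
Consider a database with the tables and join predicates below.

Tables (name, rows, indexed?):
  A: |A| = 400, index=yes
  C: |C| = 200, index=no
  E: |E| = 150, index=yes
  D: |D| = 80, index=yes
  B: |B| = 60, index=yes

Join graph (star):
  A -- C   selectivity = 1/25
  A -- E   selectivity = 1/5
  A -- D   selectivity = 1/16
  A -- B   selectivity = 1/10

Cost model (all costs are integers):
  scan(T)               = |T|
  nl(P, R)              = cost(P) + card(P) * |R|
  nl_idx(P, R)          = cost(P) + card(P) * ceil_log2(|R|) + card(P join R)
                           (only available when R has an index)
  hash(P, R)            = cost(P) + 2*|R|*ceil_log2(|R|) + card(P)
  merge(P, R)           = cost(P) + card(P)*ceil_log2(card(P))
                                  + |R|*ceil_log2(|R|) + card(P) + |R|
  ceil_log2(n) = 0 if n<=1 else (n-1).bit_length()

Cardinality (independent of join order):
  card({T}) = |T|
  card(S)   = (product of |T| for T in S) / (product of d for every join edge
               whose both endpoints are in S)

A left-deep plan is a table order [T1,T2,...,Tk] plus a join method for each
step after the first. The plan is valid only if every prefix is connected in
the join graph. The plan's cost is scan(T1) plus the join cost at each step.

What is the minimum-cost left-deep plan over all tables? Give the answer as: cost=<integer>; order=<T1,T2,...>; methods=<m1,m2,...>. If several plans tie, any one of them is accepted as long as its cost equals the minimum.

cost=118240; order=A,D,B,C,E; methods=hash,hash,hash,hash

Selinger DP (subsets sized 1..n):
  {A}: scan cost=400, card=400
  {C}: scan cost=200, card=200
  {E}: scan cost=150, card=150
  {D}: scan cost=80, card=80
  {B}: scan cost=60, card=60
  {AC}: card=3200; try (C,hash)→4000, (A,nl_idx)→5200, (A,merge)→6000, (C,merge)→6200, (A,hash)→7600, (A,nl)→80200 …(+1); best=4000 via (C,hash)
  {AE}: card=12000; try (E,hash)→3200, (A,merge)→5500, (E,merge)→5750, (A,hash)→7500, (A,nl_idx)→13500, (E,nl_idx)→15600 …(+2); best=3200 via (E,hash)
  {AD}: card=2000; try (D,hash)→1920, (A,nl_idx)→2800, (A,merge)→4720, (D,merge)→5040, (D,nl_idx)→5200, (A,hash)→7360 …(+2); best=1920 via (D,hash)
  {AB}: card=2400; try (B,hash)→1520, (A,nl_idx)→3000, (A,merge)→4480, (B,merge)→4820, (B,nl_idx)→5200, (A,hash)→7320 …(+2); best=1520 via (B,hash)
  {ACE}: card=96000; try (E,hash)→9600, (C,hash)→18400, (E,merge)→46950, (E,nl_idx)→125600, (C,merge)→185000, (E,nl)→484000 …(+1); best=9600 via (E,hash)
  {ACD}: card=16000; try (C,hash)→7120, (D,hash)→8320, (C,merge)→27720, (D,nl_idx)→42400, (D,merge)→46240, (D,nl)→260000 …(+1); best=7120 via (C,hash)
  {ABC}: card=19200; try (C,hash)→7120, (B,hash)→7920, (C,merge)→34520, (B,nl_idx)→42400, (B,merge)→46020, (B,nl)→196000 …(+1); best=7120 via (C,hash)
  {ADE}: card=60000; try (E,hash)→6320, (D,hash)→16320, (E,merge)→27270, (E,nl_idx)→77920, (D,nl_idx)→147200, (D,merge)→183840 …(+2); best=6320 via (E,hash)
  {ABE}: card=72000; try (E,hash)→6320, (B,hash)→15920, (E,merge)→34070, (E,nl_idx)→92720, (B,nl_idx)→147200, (B,merge)→183620 …(+2); best=6320 via (E,hash)
  {ABD}: card=12000; try (B,hash)→4640, (D,hash)→5040, (B,nl_idx)→25920, (B,merge)→26340, (D,nl_idx)→30320, (D,merge)→33360 …(+2); best=4640 via (B,hash)
  {ACDE}: card=480000; try (E,hash)→25520, (C,hash)→69520, (D,hash)→106720, (E,merge)→248470, (E,nl_idx)→615120, (C,merge)→1028120 …(+5); best=25520 via (E,hash)
  {ABCE}: card=576000; try (E,hash)→28720, (C,hash)→81520, (B,hash)→106320, (E,merge)→315670, (E,nl_idx)→736720, (B,nl_idx)→1161600 …(+5); best=28720 via (E,hash)
  {ABCD}: card=96000; try (C,hash)→19840, (B,hash)→23840, (D,hash)→27440, (C,merge)→186440, (B,nl_idx)→199120, (D,nl_idx)→237520 …(+5); best=19840 via (C,hash)
  {ABDE}: card=360000; try (E,hash)→19040, (B,hash)→67040, (D,hash)→79440, (E,merge)→185990, (E,nl_idx)→460640, (B,nl_idx)→726320 …(+6); best=19040 via (E,hash)
  {ABCDE}: card=2880000; try (E,hash)→118240, (C,hash)→382240, (B,hash)→506240, (D,hash)→605840, (E,merge)→1749190, (E,nl_idx)→3667840 …(+9); best=118240 via (E,hash)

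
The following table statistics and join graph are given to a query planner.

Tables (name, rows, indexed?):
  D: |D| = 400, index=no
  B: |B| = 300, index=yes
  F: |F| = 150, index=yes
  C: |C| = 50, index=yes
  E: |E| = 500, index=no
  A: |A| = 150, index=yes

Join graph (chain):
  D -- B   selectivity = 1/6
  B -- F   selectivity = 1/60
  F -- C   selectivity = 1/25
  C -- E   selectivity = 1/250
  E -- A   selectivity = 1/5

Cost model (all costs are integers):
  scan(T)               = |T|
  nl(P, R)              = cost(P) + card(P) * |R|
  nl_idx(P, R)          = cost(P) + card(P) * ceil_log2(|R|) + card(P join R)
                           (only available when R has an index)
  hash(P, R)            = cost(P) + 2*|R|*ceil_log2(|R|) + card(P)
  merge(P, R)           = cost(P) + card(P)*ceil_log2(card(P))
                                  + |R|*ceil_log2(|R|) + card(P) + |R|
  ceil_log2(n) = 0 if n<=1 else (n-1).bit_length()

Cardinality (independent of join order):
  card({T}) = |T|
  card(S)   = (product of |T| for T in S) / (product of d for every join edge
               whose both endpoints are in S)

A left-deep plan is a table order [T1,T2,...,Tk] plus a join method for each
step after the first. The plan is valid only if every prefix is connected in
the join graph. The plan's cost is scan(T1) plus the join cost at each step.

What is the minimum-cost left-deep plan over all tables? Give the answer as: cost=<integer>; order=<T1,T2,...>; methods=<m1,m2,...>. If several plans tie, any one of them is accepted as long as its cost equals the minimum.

cost=111600; order=E,C,F,B,A,D; methods=hash,nl_idx,hash,hash,hash

Selinger DP (subsets sized 1..n):
  {D}: scan cost=400, card=400
  {B}: scan cost=300, card=300
  {F}: scan cost=150, card=150
  {C}: scan cost=50, card=50
  {E}: scan cost=500, card=500
  {A}: scan cost=150, card=150
  {BD}: card=20000; try (B,hash)→6200, (D,merge)→7300, (B,merge)→7400, (D,hash)→7800, (B,nl_idx)→24000, (D,nl)→120300 …(+1); best=6200 via (B,hash)
  {BF}: card=750; try (B,nl_idx)→2250, (F,hash)→3000, (F,nl_idx)→3450, (B,merge)→4500, (F,merge)→4650, (B,hash)→5700 …(+2); best=2250 via (B,nl_idx)
  {CF}: card=300; try (F,nl_idx)→750, (C,hash)→900, (C,nl_idx)→1350, (F,merge)→1750, (C,merge)→1850, (F,hash)→2500 …(+2); best=750 via (F,nl_idx)
  {CE}: card=100; try (C,hash)→1600, (C,nl_idx)→3600, (E,merge)→5400, (C,merge)→5850, (E,hash)→9100, (E,nl)→25050 …(+1); best=1600 via (C,hash)
  {AE}: card=15000; try (A,hash)→3400, (E,merge)→6500, (A,merge)→6850, (E,hash)→9300, (A,nl_idx)→19500, (E,nl)→75150 …(+1); best=3400 via (A,hash)
  {BDF}: card=50000; try (D,hash)→10200, (D,merge)→14500, (F,hash)→28600, (F,nl_idx)→216200, (D,nl)→302250, (F,merge)→327550 …(+1); best=10200 via (D,hash)
  {BCF}: card=1500; try (C,hash)→3600, (B,nl_idx)→4950, (B,hash)→6450, (B,merge)→6750, (C,nl_idx)→8250, (C,merge)→10850 …(+2); best=3600 via (C,hash)
  {CEF}: card=600; try (F,nl_idx)→3000, (F,merge)→3750, (F,hash)→4100, (E,merge)→8750, (E,hash)→10050, (F,nl)→16600 …(+1); best=3000 via (F,nl_idx)
  {ACE}: card=3000; try (A,merge)→3750, (A,hash)→4100, (A,nl_idx)→5400, (A,nl)→16600, (C,hash)→19000, (C,nl_idx)→96400 …(+2); best=3750 via (A,merge)
  {BCDF}: card=100000; try (D,hash)→12300, (D,merge)→25600, (C,hash)→60800, (C,nl_idx)→410200, (D,nl)→603600, (C,merge)→860550 …(+1); best=12300 via (D,hash)
  {BCEF}: card=3000; try (B,hash)→9000, (B,nl_idx)→11400, (B,merge)→12600, (E,hash)→14100, (E,merge)→26600, (B,nl)→183000 …(+1); best=9000 via (B,hash)
  {ACEF}: card=18000; try (A,hash)→6000, (F,hash)→9150, (A,merge)→10950, (A,nl_idx)→25800, (F,merge)→44100, (F,nl_idx)→45750 …(+2); best=6000 via (A,hash)
  {BCDEF}: card=200000; try (D,hash)→19200, (D,merge)→52000, (E,hash)→121300, (D,nl)→1209000, (E,merge)→1817300, (E,nl)→50012300; best=19200 via (D,hash)
  {ABCEF}: card=90000; try (A,hash)→14400, (B,hash)→29400, (A,merge)→49350, (A,nl_idx)→123000, (B,nl_idx)→258000, (B,merge)→297000 …(+2); best=14400 via (A,hash)
  {ABCDEF}: card=6000000; try (D,hash)→111600, (A,hash)→221600, (D,merge)→1638400, (A,merge)→3820550, (A,nl_idx)→7619200, (A,nl)→30019200 …(+1); best=111600 via (D,hash)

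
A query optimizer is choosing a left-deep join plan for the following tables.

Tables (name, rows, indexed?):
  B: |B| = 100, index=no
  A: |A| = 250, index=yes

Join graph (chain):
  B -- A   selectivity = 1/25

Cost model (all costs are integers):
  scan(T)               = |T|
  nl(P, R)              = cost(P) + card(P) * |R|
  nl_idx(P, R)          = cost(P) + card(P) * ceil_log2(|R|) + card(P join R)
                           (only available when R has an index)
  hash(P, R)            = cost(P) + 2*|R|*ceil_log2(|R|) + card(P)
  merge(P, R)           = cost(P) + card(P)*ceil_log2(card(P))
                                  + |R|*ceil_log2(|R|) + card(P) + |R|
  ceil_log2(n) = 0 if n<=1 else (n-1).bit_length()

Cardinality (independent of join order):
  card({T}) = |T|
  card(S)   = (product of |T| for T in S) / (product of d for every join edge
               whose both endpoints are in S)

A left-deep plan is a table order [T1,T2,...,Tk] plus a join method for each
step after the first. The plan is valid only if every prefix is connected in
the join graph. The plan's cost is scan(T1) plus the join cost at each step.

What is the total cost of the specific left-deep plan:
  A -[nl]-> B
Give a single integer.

step 1: scan A: cost=250, card=250
step 2: join B via nl
    card(P join B) = 250*100/(25) = 1000
    cost = 250 + 250*100 = 25250

25250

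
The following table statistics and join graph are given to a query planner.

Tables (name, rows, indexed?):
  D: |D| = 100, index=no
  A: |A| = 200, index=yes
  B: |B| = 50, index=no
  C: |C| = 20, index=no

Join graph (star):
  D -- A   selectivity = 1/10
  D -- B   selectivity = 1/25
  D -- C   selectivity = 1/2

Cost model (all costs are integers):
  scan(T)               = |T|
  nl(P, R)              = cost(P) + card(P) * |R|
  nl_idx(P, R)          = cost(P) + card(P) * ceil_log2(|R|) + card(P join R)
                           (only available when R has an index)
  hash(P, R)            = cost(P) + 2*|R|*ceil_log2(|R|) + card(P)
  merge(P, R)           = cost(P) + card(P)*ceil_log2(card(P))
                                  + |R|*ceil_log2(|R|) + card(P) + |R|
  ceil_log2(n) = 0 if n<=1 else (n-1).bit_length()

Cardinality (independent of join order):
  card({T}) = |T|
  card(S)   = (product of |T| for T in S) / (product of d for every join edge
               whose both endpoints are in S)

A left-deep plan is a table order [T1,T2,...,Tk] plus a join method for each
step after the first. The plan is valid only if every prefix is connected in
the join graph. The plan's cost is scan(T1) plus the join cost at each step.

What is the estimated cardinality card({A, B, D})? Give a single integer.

Tables in S: A(200), B(50), D(100)
Edges inside S: D-A(d=10), D-B(d=25)
numerator = 200 * 50 * 100 = 1000000
denominator = 10 * 25 = 250
card(S) = 1000000 / 250 = 4000

4000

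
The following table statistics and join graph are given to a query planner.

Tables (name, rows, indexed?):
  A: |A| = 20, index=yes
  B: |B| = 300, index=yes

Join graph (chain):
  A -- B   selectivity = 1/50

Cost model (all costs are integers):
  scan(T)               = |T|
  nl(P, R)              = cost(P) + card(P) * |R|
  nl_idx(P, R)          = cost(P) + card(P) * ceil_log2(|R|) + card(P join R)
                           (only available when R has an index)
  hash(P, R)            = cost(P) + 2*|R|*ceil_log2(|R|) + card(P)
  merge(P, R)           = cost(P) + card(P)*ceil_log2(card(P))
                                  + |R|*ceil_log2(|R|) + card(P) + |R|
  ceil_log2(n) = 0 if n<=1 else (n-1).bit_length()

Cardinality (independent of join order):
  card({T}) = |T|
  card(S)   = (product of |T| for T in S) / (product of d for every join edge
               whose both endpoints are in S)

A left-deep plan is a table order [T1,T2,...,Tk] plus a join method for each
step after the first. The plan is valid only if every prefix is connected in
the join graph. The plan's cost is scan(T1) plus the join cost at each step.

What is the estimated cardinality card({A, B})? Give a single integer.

Tables in S: A(20), B(300)
Edges inside S: A-B(d=50)
numerator = 20 * 300 = 6000
denominator = 50 = 50
card(S) = 6000 / 50 = 120

120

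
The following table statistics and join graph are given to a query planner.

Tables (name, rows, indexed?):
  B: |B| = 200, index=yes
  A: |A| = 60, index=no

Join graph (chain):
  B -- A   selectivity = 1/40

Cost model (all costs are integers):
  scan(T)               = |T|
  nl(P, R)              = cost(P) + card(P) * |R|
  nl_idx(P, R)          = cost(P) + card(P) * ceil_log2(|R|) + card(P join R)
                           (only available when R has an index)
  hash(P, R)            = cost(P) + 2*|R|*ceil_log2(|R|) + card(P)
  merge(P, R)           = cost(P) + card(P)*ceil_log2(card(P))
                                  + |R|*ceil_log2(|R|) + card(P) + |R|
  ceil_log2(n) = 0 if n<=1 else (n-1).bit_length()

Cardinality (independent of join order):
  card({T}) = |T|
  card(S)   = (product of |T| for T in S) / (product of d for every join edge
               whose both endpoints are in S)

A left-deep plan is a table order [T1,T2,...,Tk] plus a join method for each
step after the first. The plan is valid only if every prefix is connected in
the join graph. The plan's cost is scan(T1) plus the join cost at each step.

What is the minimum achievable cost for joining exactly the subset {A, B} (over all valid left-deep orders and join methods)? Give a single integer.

840

Selinger DP over subsets of {A,B}:
  {B}: scan cost=200, card=200
  {A}: scan cost=60, card=60
  {AB}: card=300; try (B,nl_idx)→840, (A,hash)→1120, (B,merge)→2280, (A,merge)→2420, (B,hash)→3320, (B,nl)→12060 …(+1); best=840 via (B,nl_idx)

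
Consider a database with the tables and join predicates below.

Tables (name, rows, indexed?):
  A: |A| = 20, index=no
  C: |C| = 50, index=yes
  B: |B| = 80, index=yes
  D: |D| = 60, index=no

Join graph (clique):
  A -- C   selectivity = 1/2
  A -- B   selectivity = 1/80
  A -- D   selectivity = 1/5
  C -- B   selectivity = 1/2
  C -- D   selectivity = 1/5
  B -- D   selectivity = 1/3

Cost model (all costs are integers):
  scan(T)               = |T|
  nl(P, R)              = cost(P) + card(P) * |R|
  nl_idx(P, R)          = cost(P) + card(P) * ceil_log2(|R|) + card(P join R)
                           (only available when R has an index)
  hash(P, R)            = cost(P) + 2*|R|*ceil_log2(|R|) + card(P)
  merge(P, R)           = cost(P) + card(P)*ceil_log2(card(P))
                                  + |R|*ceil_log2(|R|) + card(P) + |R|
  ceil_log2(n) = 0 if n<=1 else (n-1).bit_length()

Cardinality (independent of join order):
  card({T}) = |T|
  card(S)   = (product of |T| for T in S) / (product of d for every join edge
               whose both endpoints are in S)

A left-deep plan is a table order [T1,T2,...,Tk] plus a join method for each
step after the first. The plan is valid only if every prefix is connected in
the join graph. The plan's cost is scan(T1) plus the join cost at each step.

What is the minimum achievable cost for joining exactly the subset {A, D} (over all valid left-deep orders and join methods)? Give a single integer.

Selinger DP over subsets of {A,D}:
  {A}: scan cost=20, card=20
  {D}: scan cost=60, card=60
  {AD}: card=240; try (A,hash)→320, (D,merge)→560, (A,merge)→600, (D,hash)→760, (D,nl)→1220, (A,nl)→1260; best=320 via (A,hash)

320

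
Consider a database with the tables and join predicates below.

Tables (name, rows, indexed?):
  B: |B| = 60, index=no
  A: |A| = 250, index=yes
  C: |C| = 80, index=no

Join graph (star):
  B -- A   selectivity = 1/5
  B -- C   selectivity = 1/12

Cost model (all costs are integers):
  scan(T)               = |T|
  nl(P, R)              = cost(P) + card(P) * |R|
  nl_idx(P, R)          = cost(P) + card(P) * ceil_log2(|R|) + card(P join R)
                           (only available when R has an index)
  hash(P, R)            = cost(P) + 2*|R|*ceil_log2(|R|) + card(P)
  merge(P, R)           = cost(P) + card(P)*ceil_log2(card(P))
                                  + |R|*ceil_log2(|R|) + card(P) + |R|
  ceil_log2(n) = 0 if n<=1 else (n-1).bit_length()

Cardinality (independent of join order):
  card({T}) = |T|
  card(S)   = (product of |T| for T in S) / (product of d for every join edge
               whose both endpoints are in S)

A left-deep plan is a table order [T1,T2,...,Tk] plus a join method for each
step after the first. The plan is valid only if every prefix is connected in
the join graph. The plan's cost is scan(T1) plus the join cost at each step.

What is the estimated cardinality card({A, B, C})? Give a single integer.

20000

Tables in S: A(250), B(60), C(80)
Edges inside S: B-A(d=5), B-C(d=12)
numerator = 250 * 60 * 80 = 1200000
denominator = 5 * 12 = 60
card(S) = 1200000 / 60 = 20000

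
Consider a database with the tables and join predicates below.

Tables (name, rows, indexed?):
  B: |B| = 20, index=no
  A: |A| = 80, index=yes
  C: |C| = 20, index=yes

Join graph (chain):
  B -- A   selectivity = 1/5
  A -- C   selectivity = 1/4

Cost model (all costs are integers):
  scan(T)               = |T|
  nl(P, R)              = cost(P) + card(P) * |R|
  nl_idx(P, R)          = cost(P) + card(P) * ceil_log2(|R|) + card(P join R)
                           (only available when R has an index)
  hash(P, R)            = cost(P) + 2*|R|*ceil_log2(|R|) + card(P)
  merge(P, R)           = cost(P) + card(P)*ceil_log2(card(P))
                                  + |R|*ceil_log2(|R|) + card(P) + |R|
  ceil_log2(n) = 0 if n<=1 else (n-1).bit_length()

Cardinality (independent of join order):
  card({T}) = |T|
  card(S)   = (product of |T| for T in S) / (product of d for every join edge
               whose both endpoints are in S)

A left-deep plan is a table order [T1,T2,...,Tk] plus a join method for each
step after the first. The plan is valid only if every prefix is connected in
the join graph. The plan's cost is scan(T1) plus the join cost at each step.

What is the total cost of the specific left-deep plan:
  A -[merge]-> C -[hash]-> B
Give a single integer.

1440

step 1: scan A: cost=80, card=80
step 2: join C via merge
    card(P join C) = 80*20/(4) = 400
    cost = 80 + 80*7 + 20*5 + 80 + 20 = 840
step 3: join B via hash
    card(P join B) = 400*20/(5) = 1600
    cost = 840 + 2*20*5 + 400 = 1440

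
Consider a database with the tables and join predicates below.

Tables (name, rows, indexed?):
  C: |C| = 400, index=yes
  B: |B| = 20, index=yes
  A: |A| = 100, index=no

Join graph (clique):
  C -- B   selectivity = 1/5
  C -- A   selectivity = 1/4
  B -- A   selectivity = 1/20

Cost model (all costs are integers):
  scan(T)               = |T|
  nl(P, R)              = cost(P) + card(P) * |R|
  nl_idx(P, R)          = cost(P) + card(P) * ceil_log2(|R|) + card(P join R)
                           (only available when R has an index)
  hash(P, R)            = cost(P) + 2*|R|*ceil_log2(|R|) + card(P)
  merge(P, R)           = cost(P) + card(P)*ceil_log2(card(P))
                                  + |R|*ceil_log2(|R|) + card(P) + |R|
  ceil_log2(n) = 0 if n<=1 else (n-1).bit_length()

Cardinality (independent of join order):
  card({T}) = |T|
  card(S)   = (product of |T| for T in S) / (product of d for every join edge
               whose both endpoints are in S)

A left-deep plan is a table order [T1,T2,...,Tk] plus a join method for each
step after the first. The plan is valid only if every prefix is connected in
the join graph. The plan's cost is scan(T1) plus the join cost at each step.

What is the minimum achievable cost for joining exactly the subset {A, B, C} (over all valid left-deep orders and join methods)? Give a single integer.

Selinger DP over subsets of {A,B,C}:
  {C}: scan cost=400, card=400
  {B}: scan cost=20, card=20
  {A}: scan cost=100, card=100
  {BC}: card=1600; try (B,hash)→1000, (C,nl_idx)→1800, (B,nl_idx)→4000, (C,merge)→4140, (B,merge)→4520, (C,hash)→7240 …(+2); best=1000 via (B,hash)
  {AC}: card=10000; try (A,hash)→2200, (C,merge)→4900, (A,merge)→5200, (C,hash)→7400, (C,nl_idx)→11000, (C,nl)→40100 …(+1); best=2200 via (A,hash)
  {AB}: card=100; try (B,hash)→400, (B,nl_idx)→700, (A,merge)→940, (B,merge)→1020, (A,hash)→1440, (A,nl)→2020 …(+1); best=400 via (B,hash)
  {ABC}: card=2000; try (C,nl_idx)→3300, (A,hash)→4000, (C,merge)→5200, (C,hash)→7700, (B,hash)→12400, (A,merge)→21000 …(+5); best=3300 via (C,nl_idx)

3300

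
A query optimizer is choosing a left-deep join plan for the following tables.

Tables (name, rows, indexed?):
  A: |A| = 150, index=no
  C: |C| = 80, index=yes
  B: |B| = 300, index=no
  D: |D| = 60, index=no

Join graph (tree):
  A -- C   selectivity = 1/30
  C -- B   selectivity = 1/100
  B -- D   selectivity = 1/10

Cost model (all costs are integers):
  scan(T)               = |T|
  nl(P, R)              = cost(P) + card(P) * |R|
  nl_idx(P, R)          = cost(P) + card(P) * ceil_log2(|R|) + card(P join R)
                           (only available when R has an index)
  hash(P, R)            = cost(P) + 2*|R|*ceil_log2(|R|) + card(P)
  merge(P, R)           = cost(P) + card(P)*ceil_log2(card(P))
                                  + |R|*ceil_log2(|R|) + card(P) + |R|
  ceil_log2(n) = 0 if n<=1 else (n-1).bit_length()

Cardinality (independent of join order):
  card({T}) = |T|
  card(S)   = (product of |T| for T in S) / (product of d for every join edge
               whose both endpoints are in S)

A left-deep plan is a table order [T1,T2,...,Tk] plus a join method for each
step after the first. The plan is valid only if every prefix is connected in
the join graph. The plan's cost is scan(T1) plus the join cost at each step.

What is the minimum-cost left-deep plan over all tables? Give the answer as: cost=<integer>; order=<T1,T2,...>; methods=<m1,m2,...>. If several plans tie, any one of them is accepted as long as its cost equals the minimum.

cost=6280; order=B,C,A,D; methods=hash,hash,hash

Selinger DP (subsets sized 1..n):
  {A}: scan cost=150, card=150
  {C}: scan cost=80, card=80
  {B}: scan cost=300, card=300
  {D}: scan cost=60, card=60
  {AC}: card=400; try (C,hash)→1420, (C,nl_idx)→1600, (A,merge)→2070, (C,merge)→2140, (A,hash)→2560, (A,nl)→12080 …(+1); best=1420 via (C,hash)
  {BC}: card=240; try (C,hash)→1720, (C,nl_idx)→2640, (B,merge)→3720, (C,merge)→3940, (B,hash)→5560, (B,nl)→24080 …(+1); best=1720 via (C,hash)
  {BD}: card=1800; try (D,hash)→1320, (B,merge)→3480, (D,merge)→3720, (B,hash)→5520, (B,nl)→18060, (D,nl)→18300; best=1320 via (D,hash)
  {ABC}: card=1200; try (A,hash)→4360, (A,merge)→5230, (B,hash)→7220, (B,merge)→8420, (A,nl)→37720, (B,nl)→121420; best=4360 via (A,hash)
  {BCD}: card=1440; try (D,hash)→2680, (C,hash)→4240, (D,merge)→4300, (C,nl_idx)→15360, (D,nl)→16120, (C,merge)→23560 …(+1); best=2680 via (D,hash)
  {ABCD}: card=7200; try (D,hash)→6280, (A,hash)→6520, (D,merge)→19180, (A,merge)→21310, (D,nl)→76360, (A,nl)→218680; best=6280 via (D,hash)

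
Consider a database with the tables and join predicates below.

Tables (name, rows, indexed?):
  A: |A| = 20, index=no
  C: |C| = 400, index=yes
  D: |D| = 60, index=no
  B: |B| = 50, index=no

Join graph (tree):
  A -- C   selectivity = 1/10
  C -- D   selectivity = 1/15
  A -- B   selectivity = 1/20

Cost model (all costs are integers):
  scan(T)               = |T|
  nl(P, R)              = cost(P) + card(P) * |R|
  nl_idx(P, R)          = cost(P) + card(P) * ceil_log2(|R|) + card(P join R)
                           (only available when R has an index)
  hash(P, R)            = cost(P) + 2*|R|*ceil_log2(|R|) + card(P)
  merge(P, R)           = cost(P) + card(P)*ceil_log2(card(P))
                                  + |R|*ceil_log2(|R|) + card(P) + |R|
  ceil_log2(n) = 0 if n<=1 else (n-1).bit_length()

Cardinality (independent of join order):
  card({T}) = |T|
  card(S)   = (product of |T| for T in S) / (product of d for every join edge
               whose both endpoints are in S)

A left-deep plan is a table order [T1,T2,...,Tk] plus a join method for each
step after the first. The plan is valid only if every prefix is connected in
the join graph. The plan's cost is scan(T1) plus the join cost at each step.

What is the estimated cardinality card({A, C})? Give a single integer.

800

Tables in S: A(20), C(400)
Edges inside S: A-C(d=10)
numerator = 20 * 400 = 8000
denominator = 10 = 10
card(S) = 8000 / 10 = 800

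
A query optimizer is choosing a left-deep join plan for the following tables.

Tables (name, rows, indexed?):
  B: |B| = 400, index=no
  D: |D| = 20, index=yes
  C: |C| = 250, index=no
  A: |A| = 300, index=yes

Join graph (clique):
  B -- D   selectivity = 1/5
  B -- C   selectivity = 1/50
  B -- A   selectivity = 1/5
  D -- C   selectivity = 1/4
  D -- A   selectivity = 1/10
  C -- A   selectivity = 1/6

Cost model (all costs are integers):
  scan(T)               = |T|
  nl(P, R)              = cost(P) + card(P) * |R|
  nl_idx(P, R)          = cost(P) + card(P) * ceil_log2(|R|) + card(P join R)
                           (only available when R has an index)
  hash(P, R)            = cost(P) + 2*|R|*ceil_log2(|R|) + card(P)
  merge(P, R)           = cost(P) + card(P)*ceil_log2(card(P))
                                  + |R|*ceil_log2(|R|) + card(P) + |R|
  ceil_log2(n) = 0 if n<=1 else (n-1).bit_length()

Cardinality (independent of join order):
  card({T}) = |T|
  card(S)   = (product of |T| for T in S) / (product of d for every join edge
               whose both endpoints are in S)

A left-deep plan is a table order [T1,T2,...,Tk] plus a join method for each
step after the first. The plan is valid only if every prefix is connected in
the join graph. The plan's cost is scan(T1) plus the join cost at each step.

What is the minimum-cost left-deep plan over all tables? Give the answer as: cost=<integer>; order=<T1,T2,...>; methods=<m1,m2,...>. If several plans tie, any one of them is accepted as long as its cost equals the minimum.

Selinger DP (subsets sized 1..n):
  {B}: scan cost=400, card=400
  {D}: scan cost=20, card=20
  {C}: scan cost=250, card=250
  {A}: scan cost=300, card=300
  {BD}: card=1600; try (D,hash)→1000, (D,nl_idx)→4000, (B,merge)→4140, (D,merge)→4520, (B,hash)→7240, (B,nl)→8020 …(+1); best=1000 via (D,hash)
  {BC}: card=2000; try (C,hash)→4800, (B,merge)→6500, (C,merge)→6650, (B,hash)→7700, (B,nl)→100250, (C,nl)→100400; best=4800 via (C,hash)
  {AB}: card=24000; try (A,hash)→6200, (B,merge)→7300, (A,merge)→7400, (B,hash)→7800, (A,nl_idx)→28000, (B,nl)→120300 …(+1); best=6200 via (A,hash)
  {CD}: card=1250; try (D,hash)→700, (C,merge)→2390, (D,merge)→2620, (D,nl_idx)→2750, (C,hash)→4040, (C,nl)→5020 …(+1); best=700 via (D,hash)
  {AD}: card=600; try (D,hash)→800, (A,nl_idx)→800, (D,nl_idx)→2400, (A,merge)→3140, (D,merge)→3420, (A,hash)→5440 …(+2); best=800 via (D,hash)
  {AC}: card=12500; try (C,hash)→4600, (A,merge)→5500, (C,merge)→5550, (A,hash)→5900, (A,nl_idx)→15000, (A,nl)→75250 …(+1); best=4600 via (C,hash)
  {BCD}: card=2000; try (C,hash)→6600, (D,hash)→7000, (B,hash)→9150, (D,nl_idx)→16800, (B,merge)→19700, (C,merge)→22450 …(+4); best=6600 via (C,hash)
  {ABD}: card=9600; try (A,hash)→8000, (B,hash)→8600, (B,merge)→11400, (A,merge)→23200, (A,nl_idx)→25000, (D,hash)→30400 …(+5); best=8000 via (A,hash)
  {ABC}: card=20000; try (A,hash)→12200, (B,hash)→24300, (A,merge)→31800, (C,hash)→34200, (A,nl_idx)→42800, (B,merge)→196100 …(+4); best=12200 via (A,hash)
  {ACD}: card=6250; try (C,hash)→5400, (A,hash)→7350, (C,merge)→9650, (D,hash)→17300, (A,nl_idx)→18200, (A,merge)→18700 …(+5); best=5400 via (C,hash)
  {ABCD}: card=2000; try (A,hash)→14000, (B,hash)→18850, (C,hash)→21600, (A,nl_idx)→26600, (D,hash)→32400, (A,merge)→33600 …(+8); best=14000 via (A,hash)

cost=14000; order=B,D,C,A; methods=hash,hash,hash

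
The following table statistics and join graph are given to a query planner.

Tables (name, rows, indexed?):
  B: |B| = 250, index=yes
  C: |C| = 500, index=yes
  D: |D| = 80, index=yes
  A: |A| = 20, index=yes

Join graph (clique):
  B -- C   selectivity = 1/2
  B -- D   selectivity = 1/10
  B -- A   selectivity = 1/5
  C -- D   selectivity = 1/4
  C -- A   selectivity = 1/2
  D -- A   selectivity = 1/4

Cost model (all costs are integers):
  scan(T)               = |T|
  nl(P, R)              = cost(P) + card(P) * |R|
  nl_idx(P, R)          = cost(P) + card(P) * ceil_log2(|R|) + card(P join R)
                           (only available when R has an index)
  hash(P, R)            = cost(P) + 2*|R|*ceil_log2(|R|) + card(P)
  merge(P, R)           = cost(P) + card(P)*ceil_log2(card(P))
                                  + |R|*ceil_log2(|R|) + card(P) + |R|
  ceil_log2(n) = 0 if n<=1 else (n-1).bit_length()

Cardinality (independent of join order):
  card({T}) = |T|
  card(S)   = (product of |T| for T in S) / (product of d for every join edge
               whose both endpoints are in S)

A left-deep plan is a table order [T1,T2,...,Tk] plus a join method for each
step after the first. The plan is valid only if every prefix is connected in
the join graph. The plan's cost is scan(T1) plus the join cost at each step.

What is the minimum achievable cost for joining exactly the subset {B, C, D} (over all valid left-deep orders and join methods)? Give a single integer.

12620

Selinger DP over subsets of {B,C,D}:
  {B}: scan cost=250, card=250
  {C}: scan cost=500, card=500
  {D}: scan cost=80, card=80
  {BC}: card=62500; try (B,hash)→5000, (C,merge)→7500, (B,merge)→7750, (C,hash)→9500, (C,nl_idx)→65000, (B,nl_idx)→67000 …(+2); best=5000 via (B,hash)
  {BD}: card=2000; try (D,hash)→1620, (B,nl_idx)→2720, (B,merge)→2970, (D,merge)→3140, (D,nl_idx)→4000, (B,hash)→4160 …(+2); best=1620 via (D,hash)
  {CD}: card=10000; try (D,hash)→2120, (C,merge)→5720, (D,merge)→6140, (C,hash)→9160, (C,nl_idx)→10800, (D,nl_idx)→14000 …(+2); best=2120 via (D,hash)
  {BCD}: card=125000; try (C,hash)→12620, (B,hash)→16120, (C,merge)→30620, (D,hash)→68620, (C,nl_idx)→144620, (B,merge)→154370 …(+6); best=12620 via (C,hash)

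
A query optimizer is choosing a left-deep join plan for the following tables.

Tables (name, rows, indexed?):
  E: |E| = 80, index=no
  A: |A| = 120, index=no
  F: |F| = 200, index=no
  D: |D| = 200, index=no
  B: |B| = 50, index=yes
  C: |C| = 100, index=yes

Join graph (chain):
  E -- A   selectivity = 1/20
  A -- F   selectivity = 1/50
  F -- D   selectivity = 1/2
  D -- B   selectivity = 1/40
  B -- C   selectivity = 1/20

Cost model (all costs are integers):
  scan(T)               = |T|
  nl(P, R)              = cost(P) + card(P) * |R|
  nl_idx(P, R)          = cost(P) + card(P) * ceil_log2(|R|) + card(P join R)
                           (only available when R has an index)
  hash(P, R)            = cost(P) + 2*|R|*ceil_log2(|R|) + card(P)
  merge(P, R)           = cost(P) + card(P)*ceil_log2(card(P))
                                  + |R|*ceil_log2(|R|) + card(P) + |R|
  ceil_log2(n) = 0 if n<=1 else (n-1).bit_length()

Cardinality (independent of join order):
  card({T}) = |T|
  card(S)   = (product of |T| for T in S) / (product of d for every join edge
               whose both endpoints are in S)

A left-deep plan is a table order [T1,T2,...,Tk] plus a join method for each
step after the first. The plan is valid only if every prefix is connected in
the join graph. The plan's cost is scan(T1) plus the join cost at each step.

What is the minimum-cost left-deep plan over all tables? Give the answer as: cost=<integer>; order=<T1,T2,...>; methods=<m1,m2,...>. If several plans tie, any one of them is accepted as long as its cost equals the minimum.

cost=333650; order=D,B,F,A,E,C; methods=hash,hash,hash,hash,hash

Selinger DP (subsets sized 1..n):
  {E}: scan cost=80, card=80
  {A}: scan cost=120, card=120
  {F}: scan cost=200, card=200
  {D}: scan cost=200, card=200
  {B}: scan cost=50, card=50
  {C}: scan cost=100, card=100
  {AE}: card=480; try (E,hash)→1360, (A,merge)→1680, (E,merge)→1720, (A,hash)→1840, (A,nl)→9680, (E,nl)→9720; best=1360 via (E,hash)
  {AF}: card=480; try (A,hash)→2080, (F,merge)→2880, (A,merge)→2960, (F,hash)→3440, (F,nl)→24120, (A,nl)→24200; best=2080 via (A,hash)
  {DF}: card=20000; try (F,hash)→3600, (D,hash)→3600, (F,merge)→3800, (D,merge)→3800, (F,nl)→40200, (D,nl)→40200; best=3600 via (F,hash)
  {BD}: card=250; try (B,hash)→1000, (B,nl_idx)→1650, (D,merge)→2200, (B,merge)→2350, (D,hash)→3300, (D,nl)→10050 …(+1); best=1000 via (B,hash)
  {BC}: card=250; try (C,nl_idx)→650, (B,hash)→800, (B,nl_idx)→950, (C,merge)→1200, (B,merge)→1250, (C,hash)→1500 …(+2); best=650 via (C,nl_idx)
  {AEF}: card=1920; try (E,hash)→3680, (F,hash)→5040, (E,merge)→7520, (F,merge)→7960, (E,nl)→40480, (F,nl)→97360; best=3680 via (E,hash)
  {ADF}: card=48000; try (D,hash)→5760, (D,merge)→8680, (A,hash)→25280, (D,nl)→98080, (A,merge)→324560, (A,nl)→2403600; best=5760 via (D,hash)
  {BDF}: card=25000; try (F,hash)→4450, (F,merge)→5050, (B,hash)→24200, (F,nl)→51000, (B,nl_idx)→148600, (B,merge)→323950 …(+1); best=4450 via (F,hash)
  {BCD}: card=1250; try (C,hash)→2650, (C,nl_idx)→4000, (C,merge)→4050, (D,hash)→4100, (D,merge)→4700, (C,nl)→26000 …(+1); best=2650 via (C,hash)
  {ADEF}: card=192000; try (D,hash)→8800, (D,merge)→28520, (E,hash)→54880, (D,nl)→387680, (E,merge)→822400, (E,nl)→3845760; best=8800 via (D,hash)
  {ABDF}: card=60000; try (A,hash)→31130, (B,hash)→54360, (B,nl_idx)→353760, (A,merge)→405410, (B,merge)→822110, (B,nl)→2405760 …(+1); best=31130 via (A,hash)
  {BCDF}: card=125000; try (F,hash)→7100, (F,merge)→19450, (C,hash)→30850, (F,nl)→252650, (C,nl_idx)→304450, (C,merge)→405250 …(+1); best=7100 via (F,hash)
  {ABDEF}: card=240000; try (E,hash)→92250, (B,hash)→201400, (E,merge)→1051770, (B,nl_idx)→1400800, (B,merge)→3657150, (E,nl)→4831130 …(+1); best=92250 via (E,hash)
  {ABCDF}: card=300000; try (C,hash)→92530, (A,hash)→133780, (C,nl_idx)→751130, (C,merge)→1051930, (A,merge)→2258060, (C,nl)→6031130 …(+1); best=92530 via (C,hash)
  {ABCDEF}: card=1200000; try (C,hash)→333650, (E,hash)→393650, (C,nl_idx)→2972250, (C,merge)→4653050, (E,merge)→6093170, (C,nl)→24092250 …(+1); best=333650 via (C,hash)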